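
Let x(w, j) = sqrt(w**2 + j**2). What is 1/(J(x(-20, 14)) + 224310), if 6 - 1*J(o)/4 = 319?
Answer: 1/223058 ≈ 4.4831e-6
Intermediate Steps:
x(w, j) = sqrt(j**2 + w**2)
J(o) = -1252 (J(o) = 24 - 4*319 = 24 - 1276 = -1252)
1/(J(x(-20, 14)) + 224310) = 1/(-1252 + 224310) = 1/223058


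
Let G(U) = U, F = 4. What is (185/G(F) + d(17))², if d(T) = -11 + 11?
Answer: 34225/16 ≈ 2139.1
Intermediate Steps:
d(T) = 0
(185/G(F) + d(17))² = (185/4 + 0)² = (185/4)² = 34225/16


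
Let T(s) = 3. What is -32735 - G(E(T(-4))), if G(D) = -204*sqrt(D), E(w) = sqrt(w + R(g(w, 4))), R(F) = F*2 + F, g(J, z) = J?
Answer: -32735 + 204*sqrt(2)*3**(1/4) ≈ -32355.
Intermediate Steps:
R(F) = 3*F (R(F) = 2*F + F = 3*F)
E(w) = 2*sqrt(w) (E(w) = sqrt(w + 3*w) = sqrt(4*w) = 2*sqrt(w))
-32735 - G(E(T(-4))) = -32735 - (-204)*sqrt(2*sqrt(3)) = -32735 - (-204)*sqrt(2)*3**(1/4) = -32735 + 204*sqrt(2)*3**(1/4)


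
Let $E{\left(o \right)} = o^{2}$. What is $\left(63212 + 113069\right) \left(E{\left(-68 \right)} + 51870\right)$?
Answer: $9958818814$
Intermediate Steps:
$\left(63212 + 113069\right) \left(E{\left(-68 \right)} + 51870\right) = \left(63212 + 113069\right) \left(\left(-68\right)^{2} + 51870\right) = 176281 \left(4624 + 51870\right) = 176281 \cdot 56494 = 9958818814$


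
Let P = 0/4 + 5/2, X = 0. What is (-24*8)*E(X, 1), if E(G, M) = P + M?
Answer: -672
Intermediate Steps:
P = 5/2 (P = 0*(¼) + 5*(½) = 0 + 5/2 = 5/2 ≈ 2.5000)
E(G, M) = 5/2 + M
(-24*8)*E(X, 1) = (-24*8)*(5/2 + 1) = -192*7/2 = -672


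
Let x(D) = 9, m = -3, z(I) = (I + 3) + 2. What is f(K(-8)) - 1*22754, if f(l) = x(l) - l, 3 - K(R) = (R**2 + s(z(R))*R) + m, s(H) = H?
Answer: -22663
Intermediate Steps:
z(I) = 5 + I (z(I) = (3 + I) + 2 = 5 + I)
K(R) = 6 - R**2 - R*(5 + R) (K(R) = 3 - ((R**2 + (5 + R)*R) - 3) = 3 - ((R**2 + R*(5 + R)) - 3) = 3 - (-3 + R**2 + R*(5 + R)) = 3 + (3 - R**2 - R*(5 + R)) = 6 - R**2 - R*(5 + R))
f(l) = 9 - l
f(K(-8)) - 1*22754 = (9 - (6 - 1*(-8)**2 - 1*(-8)*(5 - 8))) - 1*22754 = (9 - (6 - 1*64 - 1*(-8)*(-3))) - 22754 = (9 - (6 - 64 - 24)) - 22754 = (9 - 1*(-82)) - 22754 = (9 + 82) - 22754 = 91 - 22754 = -22663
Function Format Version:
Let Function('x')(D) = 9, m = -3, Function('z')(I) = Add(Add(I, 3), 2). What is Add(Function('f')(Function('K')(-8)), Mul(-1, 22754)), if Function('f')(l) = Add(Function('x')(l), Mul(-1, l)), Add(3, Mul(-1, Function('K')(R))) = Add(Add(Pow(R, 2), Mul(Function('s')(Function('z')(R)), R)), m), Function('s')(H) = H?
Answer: -22663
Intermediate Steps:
Function('z')(I) = Add(5, I) (Function('z')(I) = Add(Add(3, I), 2) = Add(5, I))
Function('K')(R) = Add(6, Mul(-1, Pow(R, 2)), Mul(-1, R, Add(5, R))) (Function('K')(R) = Add(3, Mul(-1, Add(Add(Pow(R, 2), Mul(Add(5, R), R)), -3))) = Add(3, Mul(-1, Add(Add(Pow(R, 2), Mul(R, Add(5, R))), -3))) = Add(3, Mul(-1, Add(-3, Pow(R, 2), Mul(R, Add(5, R))))) = Add(3, Add(3, Mul(-1, Pow(R, 2)), Mul(-1, R, Add(5, R)))) = Add(6, Mul(-1, Pow(R, 2)), Mul(-1, R, Add(5, R))))
Function('f')(l) = Add(9, Mul(-1, l))
Add(Function('f')(Function('K')(-8)), Mul(-1, 22754)) = Add(Add(9, Mul(-1, Add(6, Mul(-1, Pow(-8, 2)), Mul(-1, -8, Add(5, -8))))), Mul(-1, 22754)) = Add(Add(9, Mul(-1, Add(6, Mul(-1, 64), Mul(-1, -8, -3)))), -22754) = Add(Add(9, Mul(-1, Add(6, -64, -24))), -22754) = Add(Add(9, Mul(-1, -82)), -22754) = Add(Add(9, 82), -22754) = Add(91, -22754) = -22663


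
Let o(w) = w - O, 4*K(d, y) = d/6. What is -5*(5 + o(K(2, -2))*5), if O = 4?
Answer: 875/12 ≈ 72.917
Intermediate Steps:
K(d, y) = d/24 (K(d, y) = (d/6)/4 = d/24)
o(w) = -4 + w (o(w) = w - 1*4 = w - 4 = -4 + w)
-5*(5 + o(K(2, -2))*5) = -5*(5 + (-4 + (1/24)*2)*5) = -5*(5 + (-4 + 1/12)*5) = -5*(5 - 47/12*5) = -5*(5 - 235/12) = -5*(-175/12) = 875/12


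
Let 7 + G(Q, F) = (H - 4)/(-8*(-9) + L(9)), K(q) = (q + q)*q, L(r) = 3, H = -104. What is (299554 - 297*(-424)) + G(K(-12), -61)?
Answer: 10636839/25 ≈ 4.2547e+5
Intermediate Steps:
K(q) = 2*q² (K(q) = (2*q)*q = 2*q²)
G(Q, F) = -211/25 (G(Q, F) = -7 + (-104 - 4)/(-8*(-9) + 3) = -7 - 108/(72 + 3) = -7 - 108/75 = -7 - 108*1/75 = -7 - 36/25 = -211/25)
(299554 - 297*(-424)) + G(K(-12), -61) = (299554 - 297*(-424)) - 211/25 = (299554 + 125928) - 211/25 = 425482 - 211/25 = 10636839/25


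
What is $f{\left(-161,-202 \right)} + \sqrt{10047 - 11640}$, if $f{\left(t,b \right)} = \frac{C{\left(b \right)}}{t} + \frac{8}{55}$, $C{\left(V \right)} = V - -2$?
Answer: $\frac{12288}{8855} + 3 i \sqrt{177} \approx 1.3877 + 39.912 i$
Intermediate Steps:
$C{\left(V \right)} = 2 + V$ ($C{\left(V \right)} = V + 2 = 2 + V$)
$f{\left(t,b \right)} = \frac{8}{55} + \frac{2 + b}{t}$ ($f{\left(t,b \right)} = \frac{2 + b}{t} + \frac{8}{55} = \frac{8}{55} + \frac{2 + b}{t}$)
$f{\left(-161,-202 \right)} + \sqrt{10047 - 11640} = \frac{2 - 202 + \frac{8}{55} \left(-161\right)}{-161} + \sqrt{10047 - 11640} = - \frac{2 - 202 - \frac{1288}{55}}{161} + \sqrt{-1593} = \left(- \frac{1}{161}\right) \left(- \frac{12288}{55}\right) + 3 i \sqrt{177} = \frac{12288}{8855} + 3 i \sqrt{177}$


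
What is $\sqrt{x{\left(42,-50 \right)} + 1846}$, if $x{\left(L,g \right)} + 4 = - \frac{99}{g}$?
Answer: $\frac{\sqrt{184398}}{10} \approx 42.942$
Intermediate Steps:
$x{\left(L,g \right)} = -4 - \frac{99}{g}$
$\sqrt{x{\left(42,-50 \right)} + 1846} = \sqrt{\left(-4 - \frac{99}{-50}\right) + 1846} = \sqrt{\left(-4 - - \frac{99}{50}\right) + 1846} = \sqrt{\left(-4 + \frac{99}{50}\right) + 1846} = \sqrt{- \frac{101}{50} + 1846} = \sqrt{\frac{92199}{50}} = \frac{\sqrt{184398}}{10}$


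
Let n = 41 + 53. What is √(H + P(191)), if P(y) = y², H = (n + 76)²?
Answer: √65381 ≈ 255.70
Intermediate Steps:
n = 94
H = 28900 (H = (94 + 76)² = 170² = 28900)
√(H + P(191)) = √(28900 + 191²) = √(28900 + 36481) = √65381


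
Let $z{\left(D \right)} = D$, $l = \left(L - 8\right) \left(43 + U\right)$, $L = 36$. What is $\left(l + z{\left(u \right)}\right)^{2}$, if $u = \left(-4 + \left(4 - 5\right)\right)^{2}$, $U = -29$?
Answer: $173889$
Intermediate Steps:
$u = 25$ ($u = \left(-4 + \left(4 - 5\right)\right)^{2} = \left(-4 - 1\right)^{2} = \left(-5\right)^{2} = 25$)
$l = 392$ ($l = \left(36 - 8\right) \left(43 - 29\right) = 28 \cdot 14 = 392$)
$\left(l + z{\left(u \right)}\right)^{2} = \left(392 + 25\right)^{2} = 417^{2} = 173889$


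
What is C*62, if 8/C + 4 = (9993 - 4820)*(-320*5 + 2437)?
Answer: 496/4329797 ≈ 0.00011456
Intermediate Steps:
C = 8/4329797 (C = 8/(-4 + (9993 - 4820)*(-320*5 + 2437)) = 8/(-4 + 5173*(-1600 + 2437)) = 8/(-4 + 5173*837) = 8/(-4 + 4329801) = 8/4329797 ≈ 1.8477e-6)
C*62 = (8/4329797)*62 = 496/4329797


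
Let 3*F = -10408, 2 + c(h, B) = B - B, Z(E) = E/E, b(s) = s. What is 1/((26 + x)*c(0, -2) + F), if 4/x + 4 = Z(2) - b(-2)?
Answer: -3/10540 ≈ -0.00028463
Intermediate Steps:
Z(E) = 1
c(h, B) = -2 (c(h, B) = -2 + (B - B) = -2 + 0 = -2)
F = -10408/3 (F = (1/3)*(-10408) = -10408/3 ≈ -3469.3)
x = -4 (x = 4/(-4 + (1 - 1*(-2))) = 4/(-4 + (1 + 2)) = 4/(-4 + 3) = 4/(-1) = 4*(-1) = -4)
1/((26 + x)*c(0, -2) + F) = 1/((26 - 4)*(-2) - 10408/3) = 1/(22*(-2) - 10408/3) = 1/(-44 - 10408/3) = 1/(-10540/3) = -3/10540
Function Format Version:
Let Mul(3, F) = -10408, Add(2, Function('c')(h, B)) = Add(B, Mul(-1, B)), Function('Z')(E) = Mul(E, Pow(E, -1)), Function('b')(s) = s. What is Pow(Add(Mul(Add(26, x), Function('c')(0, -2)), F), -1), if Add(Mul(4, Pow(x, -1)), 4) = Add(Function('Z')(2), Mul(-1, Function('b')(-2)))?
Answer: Rational(-3, 10540) ≈ -0.00028463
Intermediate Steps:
Function('Z')(E) = 1
Function('c')(h, B) = -2 (Function('c')(h, B) = Add(-2, Add(B, Mul(-1, B))) = Add(-2, 0) = -2)
F = Rational(-10408, 3) (F = Mul(Rational(1, 3), -10408) = Rational(-10408, 3) ≈ -3469.3)
x = -4 (x = Mul(4, Pow(Add(-4, Add(1, Mul(-1, -2))), -1)) = Mul(4, Pow(Add(-4, Add(1, 2)), -1)) = Mul(4, Pow(Add(-4, 3), -1)) = Mul(4, Pow(-1, -1)) = Mul(4, -1) = -4)
Pow(Add(Mul(Add(26, x), Function('c')(0, -2)), F), -1) = Pow(Add(Mul(Add(26, -4), -2), Rational(-10408, 3)), -1) = Pow(Add(Mul(22, -2), Rational(-10408, 3)), -1) = Pow(Add(-44, Rational(-10408, 3)), -1) = Pow(Rational(-10540, 3), -1) = Rational(-3, 10540)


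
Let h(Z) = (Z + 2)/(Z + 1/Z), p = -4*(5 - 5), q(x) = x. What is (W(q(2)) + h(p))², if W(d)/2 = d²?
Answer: 64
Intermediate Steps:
p = 0 (p = -4*0 = 0)
h(Z) = (2 + Z)/(Z + 1/Z)
W(d) = 2*d²
(W(q(2)) + h(p))² = (2*2² + 0*(2 + 0)/(1 + 0²))² = (2*4 + 0*2/(1 + 0))² = (8 + 0*2/1)² = (8 + 0*1*2)² = (8 + 0)² = 8² = 64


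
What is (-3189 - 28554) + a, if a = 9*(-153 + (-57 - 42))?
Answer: -34011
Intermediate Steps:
a = -2268 (a = 9*(-153 - 99) = 9*(-252) = -2268)
(-3189 - 28554) + a = (-3189 - 28554) - 2268 = -31743 - 2268 = -34011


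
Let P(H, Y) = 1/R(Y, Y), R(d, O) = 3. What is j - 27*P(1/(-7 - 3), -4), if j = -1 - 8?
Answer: -18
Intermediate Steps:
j = -9
P(H, Y) = ⅓ (P(H, Y) = 1/3 = ⅓)
j - 27*P(1/(-7 - 3), -4) = -9 - 27*⅓ = -9 - 9 = -18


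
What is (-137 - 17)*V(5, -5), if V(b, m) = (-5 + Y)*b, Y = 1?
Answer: 3080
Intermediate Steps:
V(b, m) = -4*b (V(b, m) = (-5 + 1)*b = -4*b)
(-137 - 17)*V(5, -5) = (-137 - 17)*(-4*5) = -154*(-20) = 3080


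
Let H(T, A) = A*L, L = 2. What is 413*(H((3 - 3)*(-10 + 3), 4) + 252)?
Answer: 107380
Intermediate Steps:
H(T, A) = 2*A (H(T, A) = A*2 = 2*A)
413*(H((3 - 3)*(-10 + 3), 4) + 252) = 413*(2*4 + 252) = 413*(8 + 252) = 413*260 = 107380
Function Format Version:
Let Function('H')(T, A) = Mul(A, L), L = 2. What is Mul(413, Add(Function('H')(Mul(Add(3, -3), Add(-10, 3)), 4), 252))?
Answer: 107380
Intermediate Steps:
Function('H')(T, A) = Mul(2, A) (Function('H')(T, A) = Mul(A, 2) = Mul(2, A))
Mul(413, Add(Function('H')(Mul(Add(3, -3), Add(-10, 3)), 4), 252)) = Mul(413, Add(Mul(2, 4), 252)) = Mul(413, Add(8, 252)) = Mul(413, 260) = 107380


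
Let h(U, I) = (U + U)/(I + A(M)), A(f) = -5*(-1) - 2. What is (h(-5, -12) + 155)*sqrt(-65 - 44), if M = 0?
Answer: 1405*I*sqrt(109)/9 ≈ 1629.8*I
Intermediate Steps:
A(f) = 3 (A(f) = 5 - 2 = 3)
h(U, I) = 2*U/(3 + I) (h(U, I) = (U + U)/(I + 3) = (2*U)/(3 + I) = 2*U/(3 + I))
(h(-5, -12) + 155)*sqrt(-65 - 44) = (2*(-5)/(3 - 12) + 155)*sqrt(-65 - 44) = (2*(-5)/(-9) + 155)*sqrt(-109) = (2*(-5)*(-1/9) + 155)*(I*sqrt(109)) = (10/9 + 155)*(I*sqrt(109)) = 1405*(I*sqrt(109))/9 = 1405*I*sqrt(109)/9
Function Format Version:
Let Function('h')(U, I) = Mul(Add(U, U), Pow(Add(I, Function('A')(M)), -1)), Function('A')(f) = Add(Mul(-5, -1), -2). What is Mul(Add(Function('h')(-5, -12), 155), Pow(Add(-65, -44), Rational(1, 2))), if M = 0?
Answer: Mul(Rational(1405, 9), I, Pow(109, Rational(1, 2))) ≈ Mul(1629.8, I)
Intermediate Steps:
Function('A')(f) = 3 (Function('A')(f) = Add(5, -2) = 3)
Function('h')(U, I) = Mul(2, U, Pow(Add(3, I), -1)) (Function('h')(U, I) = Mul(Add(U, U), Pow(Add(I, 3), -1)) = Mul(Mul(2, U), Pow(Add(3, I), -1)) = Mul(2, U, Pow(Add(3, I), -1)))
Mul(Add(Function('h')(-5, -12), 155), Pow(Add(-65, -44), Rational(1, 2))) = Mul(Add(Mul(2, -5, Pow(Add(3, -12), -1)), 155), Pow(Add(-65, -44), Rational(1, 2))) = Mul(Add(Mul(2, -5, Pow(-9, -1)), 155), Pow(-109, Rational(1, 2))) = Mul(Add(Mul(2, -5, Rational(-1, 9)), 155), Mul(I, Pow(109, Rational(1, 2)))) = Mul(Add(Rational(10, 9), 155), Mul(I, Pow(109, Rational(1, 2)))) = Mul(Rational(1405, 9), Mul(I, Pow(109, Rational(1, 2)))) = Mul(Rational(1405, 9), I, Pow(109, Rational(1, 2)))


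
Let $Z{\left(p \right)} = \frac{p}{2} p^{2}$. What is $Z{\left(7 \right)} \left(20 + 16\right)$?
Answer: $6174$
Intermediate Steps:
$Z{\left(p \right)} = \frac{p^{3}}{2}$ ($Z{\left(p \right)} = p \frac{1}{2} p^{2} = \frac{p}{2} p^{2} = \frac{p^{3}}{2}$)
$Z{\left(7 \right)} \left(20 + 16\right) = \frac{7^{3}}{2} \left(20 + 16\right) = \frac{1}{2} \cdot 343 \cdot 36 = \frac{343}{2} \cdot 36 = 6174$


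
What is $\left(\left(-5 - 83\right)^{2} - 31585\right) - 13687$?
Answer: $-37528$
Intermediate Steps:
$\left(\left(-5 - 83\right)^{2} - 31585\right) - 13687 = \left(\left(-88\right)^{2} - 31585\right) - 13687 = \left(7744 - 31585\right) - 13687 = -23841 - 13687 = -37528$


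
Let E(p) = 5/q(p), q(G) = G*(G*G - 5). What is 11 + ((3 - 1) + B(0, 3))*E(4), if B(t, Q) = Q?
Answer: 509/44 ≈ 11.568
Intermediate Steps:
q(G) = G*(-5 + G²) (q(G) = G*(G² - 5) = G*(-5 + G²))
E(p) = 5/(p*(-5 + p²)) (E(p) = 5/((p*(-5 + p²))) = 5*(1/(p*(-5 + p²))) = 5/(p*(-5 + p²)))
11 + ((3 - 1) + B(0, 3))*E(4) = 11 + ((3 - 1) + 3)*(5/(4*(-5 + 4²))) = 11 + (2 + 3)*(5*(¼)/(-5 + 16)) = 11 + 5*(5*(¼)/11) = 11 + 5*(5*(¼)*(1/11)) = 11 + 5*(5/44) = 11 + 25/44 = 509/44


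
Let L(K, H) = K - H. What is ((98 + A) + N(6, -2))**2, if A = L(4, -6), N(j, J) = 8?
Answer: 13456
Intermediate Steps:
A = 10 (A = 4 - 1*(-6) = 4 + 6 = 10)
((98 + A) + N(6, -2))**2 = ((98 + 10) + 8)**2 = (108 + 8)**2 = 116**2 = 13456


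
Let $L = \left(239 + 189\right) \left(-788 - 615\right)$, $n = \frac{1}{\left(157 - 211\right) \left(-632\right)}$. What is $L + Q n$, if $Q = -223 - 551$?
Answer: $- \frac{1138517707}{1896} \approx -6.0048 \cdot 10^{5}$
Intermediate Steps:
$Q = -774$ ($Q = -223 - 551 = -774$)
$n = \frac{1}{34128}$ ($n = \frac{1}{157 + \left(-282 + 71\right)} \left(- \frac{1}{632}\right) = \frac{1}{157 - 211} \left(- \frac{1}{632}\right) = \frac{1}{-54} \left(- \frac{1}{632}\right) = \left(- \frac{1}{54}\right) \left(- \frac{1}{632}\right) = \frac{1}{34128} \approx 2.9301 \cdot 10^{-5}$)
$L = -600484$ ($L = 428 \left(-1403\right) = -600484$)
$L + Q n = -600484 - \frac{43}{1896} = - \frac{1138517707}{1896}$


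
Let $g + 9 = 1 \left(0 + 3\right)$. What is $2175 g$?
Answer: $-13050$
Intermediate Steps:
$g = -6$ ($g = -9 + 1 \left(0 + 3\right) = -9 + 1 \cdot 3 = -9 + 3 = -6$)
$2175 g = 2175 \left(-6\right) = -13050$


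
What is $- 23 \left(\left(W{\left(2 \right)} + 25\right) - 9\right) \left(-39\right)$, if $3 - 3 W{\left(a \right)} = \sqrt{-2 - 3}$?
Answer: $15249 - 299 i \sqrt{5} \approx 15249.0 - 668.58 i$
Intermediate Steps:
$W{\left(a \right)} = 1 - \frac{i \sqrt{5}}{3}$ ($W{\left(a \right)} = 1 - \frac{\sqrt{-2 - 3}}{3} = 1 - \frac{\sqrt{-5}}{3} = 1 - \frac{i \sqrt{5}}{3}$)
$- 23 \left(\left(W{\left(2 \right)} + 25\right) - 9\right) \left(-39\right) = - 23 \left(\left(\left(1 - \frac{i \sqrt{5}}{3}\right) + 25\right) - 9\right) \left(-39\right) = - 23 \left(\left(26 - \frac{i \sqrt{5}}{3}\right) - 9\right) \left(-39\right) = - 23 \left(17 - \frac{i \sqrt{5}}{3}\right) \left(-39\right) = \left(-391 + \frac{23 i \sqrt{5}}{3}\right) \left(-39\right) = 15249 - 299 i \sqrt{5}$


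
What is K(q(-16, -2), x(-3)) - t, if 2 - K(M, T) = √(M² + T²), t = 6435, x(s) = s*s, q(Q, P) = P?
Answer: -6433 - √85 ≈ -6442.2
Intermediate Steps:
x(s) = s²
K(M, T) = 2 - √(M² + T²)
K(q(-16, -2), x(-3)) - t = (2 - √((-2)² + ((-3)²)²)) - 1*6435 = (2 - √(4 + 9²)) - 6435 = (2 - √(4 + 81)) - 6435 = (2 - √85) - 6435 = -6433 - √85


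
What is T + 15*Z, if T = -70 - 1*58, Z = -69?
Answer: -1163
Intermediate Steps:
T = -128 (T = -70 - 58 = -128)
T + 15*Z = -128 + 15*(-69) = -128 - 1035 = -1163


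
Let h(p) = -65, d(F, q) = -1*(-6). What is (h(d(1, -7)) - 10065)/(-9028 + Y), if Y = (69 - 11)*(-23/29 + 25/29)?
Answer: 5065/4512 ≈ 1.1226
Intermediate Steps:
d(F, q) = 6
Y = 4 (Y = 58*(-23*1/29 + 25*(1/29)) = 58*(-23/29 + 25/29) = 58*(2/29) = 4)
(h(d(1, -7)) - 10065)/(-9028 + Y) = (-65 - 10065)/(-9028 + 4) = -10130/(-9024) = -10130*(-1/9024) = 5065/4512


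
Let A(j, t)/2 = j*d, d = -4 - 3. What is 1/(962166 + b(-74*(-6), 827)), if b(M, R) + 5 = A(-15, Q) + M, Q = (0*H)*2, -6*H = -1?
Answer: 1/962815 ≈ 1.0386e-6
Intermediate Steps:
H = ⅙ (H = -⅙*(-1) = ⅙ ≈ 0.16667)
d = -7
Q = 0 (Q = (0*(⅙))*2 = 0*2 = 0)
A(j, t) = -14*j (A(j, t) = 2*(j*(-7)) = 2*(-7*j) = -14*j)
b(M, R) = 205 + M (b(M, R) = -5 + (-14*(-15) + M) = -5 + (210 + M) = 205 + M)
1/(962166 + b(-74*(-6), 827)) = 1/(962166 + (205 - 74*(-6))) = 1/(962166 + (205 + 444)) = 1/(962166 + 649) = 1/962815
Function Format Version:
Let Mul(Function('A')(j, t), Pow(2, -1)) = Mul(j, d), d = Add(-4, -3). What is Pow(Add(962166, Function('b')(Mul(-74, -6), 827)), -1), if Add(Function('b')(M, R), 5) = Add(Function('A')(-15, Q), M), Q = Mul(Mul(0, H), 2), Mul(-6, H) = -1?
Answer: Rational(1, 962815) ≈ 1.0386e-6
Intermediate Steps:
H = Rational(1, 6) (H = Mul(Rational(-1, 6), -1) = Rational(1, 6) ≈ 0.16667)
d = -7
Q = 0 (Q = Mul(Mul(0, Rational(1, 6)), 2) = Mul(0, 2) = 0)
Function('A')(j, t) = Mul(-14, j) (Function('A')(j, t) = Mul(2, Mul(j, -7)) = Mul(2, Mul(-7, j)) = Mul(-14, j))
Function('b')(M, R) = Add(205, M) (Function('b')(M, R) = Add(-5, Add(Mul(-14, -15), M)) = Add(-5, Add(210, M)) = Add(205, M))
Pow(Add(962166, Function('b')(Mul(-74, -6), 827)), -1) = Pow(Add(962166, Add(205, Mul(-74, -6))), -1) = Pow(Add(962166, Add(205, 444)), -1) = Pow(Add(962166, 649), -1) = Pow(962815, -1) = Rational(1, 962815)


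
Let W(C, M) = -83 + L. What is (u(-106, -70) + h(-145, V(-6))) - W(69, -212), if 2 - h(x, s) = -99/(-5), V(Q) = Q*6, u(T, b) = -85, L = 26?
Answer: -229/5 ≈ -45.800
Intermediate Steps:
V(Q) = 6*Q
h(x, s) = -89/5 (h(x, s) = 2 - (-99)/(-5) = 2 - (-99)*(-1)/5 = 2 - 1*99/5 = 2 - 99/5 = -89/5)
W(C, M) = -57 (W(C, M) = -83 + 26 = -57)
(u(-106, -70) + h(-145, V(-6))) - W(69, -212) = (-85 - 89/5) - 1*(-57) = -514/5 + 57 = -229/5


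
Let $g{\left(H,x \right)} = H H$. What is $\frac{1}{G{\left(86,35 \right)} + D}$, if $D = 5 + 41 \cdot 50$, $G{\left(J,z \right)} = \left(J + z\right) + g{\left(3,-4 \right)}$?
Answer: $\frac{1}{2185} \approx 0.00045767$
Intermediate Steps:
$g{\left(H,x \right)} = H^{2}$
$G{\left(J,z \right)} = 9 + J + z$ ($G{\left(J,z \right)} = \left(J + z\right) + 3^{2} = \left(J + z\right) + 9 = 9 + J + z$)
$D = 2055$ ($D = 5 + 2050 = 2055$)
$\frac{1}{G{\left(86,35 \right)} + D} = \frac{1}{\left(9 + 86 + 35\right) + 2055} = \frac{1}{130 + 2055} = \frac{1}{2185}$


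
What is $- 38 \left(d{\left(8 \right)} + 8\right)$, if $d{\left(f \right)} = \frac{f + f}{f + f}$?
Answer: $-342$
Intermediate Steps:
$d{\left(f \right)} = 1$ ($d{\left(f \right)} = \frac{2 f}{2 f} = 2 f \frac{1}{2 f} = 1$)
$- 38 \left(d{\left(8 \right)} + 8\right) = - 38 \left(1 + 8\right) = \left(-38\right) 9 = -342$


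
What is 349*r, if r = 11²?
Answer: 42229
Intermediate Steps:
r = 121
349*r = 349*121 = 42229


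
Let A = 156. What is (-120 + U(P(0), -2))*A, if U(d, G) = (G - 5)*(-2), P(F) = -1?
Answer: -16536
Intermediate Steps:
U(d, G) = 10 - 2*G (U(d, G) = (-5 + G)*(-2) = 10 - 2*G)
(-120 + U(P(0), -2))*A = (-120 + (10 - 2*(-2)))*156 = (-120 + (10 + 4))*156 = (-120 + 14)*156 = -106*156 = -16536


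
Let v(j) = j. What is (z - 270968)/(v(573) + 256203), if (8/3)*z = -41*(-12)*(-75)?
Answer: -569611/513552 ≈ -1.1092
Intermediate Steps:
z = -27675/2 (z = 3*(-41*(-12)*(-75))/8 = 3*(492*(-75))/8 = (3/8)*(-36900) = -27675/2 ≈ -13838.)
(z - 270968)/(v(573) + 256203) = (-27675/2 - 270968)/(573 + 256203) = -569611/2/256776 = -569611/2*1/256776 = -569611/513552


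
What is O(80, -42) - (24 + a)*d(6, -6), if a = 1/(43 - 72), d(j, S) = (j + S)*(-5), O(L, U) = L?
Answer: 80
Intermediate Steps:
d(j, S) = -5*S - 5*j (d(j, S) = (S + j)*(-5) = -5*S - 5*j)
a = -1/29 (a = 1/(-29) = -1/29 ≈ -0.034483)
O(80, -42) - (24 + a)*d(6, -6) = 80 - (24 - 1/29)*(-5*(-6) - 5*6) = 80 - 695*(30 - 30)/29 = 80 - 695*0/29 = 80 - 1*0 = 80 + 0 = 80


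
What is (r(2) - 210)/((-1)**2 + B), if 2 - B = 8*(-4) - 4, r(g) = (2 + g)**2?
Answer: -194/39 ≈ -4.9744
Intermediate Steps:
B = 38 (B = 2 - (8*(-4) - 4) = 2 - (-32 - 4) = 2 - 1*(-36) = 2 + 36 = 38)
(r(2) - 210)/((-1)**2 + B) = ((2 + 2)**2 - 210)/((-1)**2 + 38) = (4**2 - 210)/(1 + 38) = (16 - 210)/39 = -194*1/39 = -194/39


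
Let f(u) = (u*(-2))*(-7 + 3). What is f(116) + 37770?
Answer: 38698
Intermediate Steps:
f(u) = 8*u (f(u) = -2*u*(-4) = 8*u)
f(116) + 37770 = 8*116 + 37770 = 928 + 37770 = 38698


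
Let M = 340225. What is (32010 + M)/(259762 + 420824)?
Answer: 372235/680586 ≈ 0.54693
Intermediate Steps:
(32010 + M)/(259762 + 420824) = (32010 + 340225)/(259762 + 420824) = 372235/680586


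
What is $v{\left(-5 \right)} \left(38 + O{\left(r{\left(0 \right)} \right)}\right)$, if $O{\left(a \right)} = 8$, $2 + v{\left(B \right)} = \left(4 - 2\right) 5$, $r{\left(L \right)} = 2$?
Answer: $368$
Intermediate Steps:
$v{\left(B \right)} = 8$ ($v{\left(B \right)} = -2 + \left(4 - 2\right) 5 = -2 + 2 \cdot 5 = -2 + 10 = 8$)
$v{\left(-5 \right)} \left(38 + O{\left(r{\left(0 \right)} \right)}\right) = 8 \left(38 + 8\right) = 8 \cdot 46 = 368$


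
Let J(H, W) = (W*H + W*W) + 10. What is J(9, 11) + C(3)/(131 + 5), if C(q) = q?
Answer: 31283/136 ≈ 230.02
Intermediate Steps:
J(H, W) = 10 + W**2 + H*W (J(H, W) = (H*W + W**2) + 10 = (W**2 + H*W) + 10 = 10 + W**2 + H*W)
J(9, 11) + C(3)/(131 + 5) = (10 + 11**2 + 9*11) + 3/(131 + 5) = (10 + 121 + 99) + 3/136 = 230 + 3*(1/136) = 230 + 3/136 = 31283/136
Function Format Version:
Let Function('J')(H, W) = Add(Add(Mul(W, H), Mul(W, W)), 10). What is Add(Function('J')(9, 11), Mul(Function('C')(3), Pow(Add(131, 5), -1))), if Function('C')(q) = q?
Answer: Rational(31283, 136) ≈ 230.02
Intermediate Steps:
Function('J')(H, W) = Add(10, Pow(W, 2), Mul(H, W)) (Function('J')(H, W) = Add(Add(Mul(H, W), Pow(W, 2)), 10) = Add(Add(Pow(W, 2), Mul(H, W)), 10) = Add(10, Pow(W, 2), Mul(H, W)))
Add(Function('J')(9, 11), Mul(Function('C')(3), Pow(Add(131, 5), -1))) = Add(Add(10, Pow(11, 2), Mul(9, 11)), Mul(3, Pow(Add(131, 5), -1))) = Add(Add(10, 121, 99), Mul(3, Pow(136, -1))) = Add(230, Mul(3, Rational(1, 136))) = Add(230, Rational(3, 136)) = Rational(31283, 136)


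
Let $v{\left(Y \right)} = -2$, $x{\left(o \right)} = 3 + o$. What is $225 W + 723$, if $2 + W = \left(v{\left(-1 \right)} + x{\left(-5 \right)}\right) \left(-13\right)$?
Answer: $11973$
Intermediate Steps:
$W = 50$ ($W = -2 + \left(-2 + \left(3 - 5\right)\right) \left(-13\right) = -2 + \left(-2 - 2\right) \left(-13\right) = -2 - -52 = -2 + 52 = 50$)
$225 W + 723 = 225 \cdot 50 + 723 = 11250 + 723 = 11973$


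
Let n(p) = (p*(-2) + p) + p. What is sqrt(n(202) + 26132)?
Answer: 2*sqrt(6533) ≈ 161.65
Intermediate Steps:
n(p) = 0 (n(p) = (-2*p + p) + p = -p + p = 0)
sqrt(n(202) + 26132) = sqrt(0 + 26132) = sqrt(26132) = 2*sqrt(6533)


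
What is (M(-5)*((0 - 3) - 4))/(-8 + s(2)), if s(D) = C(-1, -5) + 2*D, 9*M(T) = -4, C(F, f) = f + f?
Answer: -2/9 ≈ -0.22222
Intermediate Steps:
C(F, f) = 2*f
M(T) = -4/9 (M(T) = (⅑)*(-4) = -4/9)
s(D) = -10 + 2*D (s(D) = 2*(-5) + 2*D = -10 + 2*D)
(M(-5)*((0 - 3) - 4))/(-8 + s(2)) = (-4*((0 - 3) - 4)/9)/(-8 + (-10 + 2*2)) = (-4*(-3 - 4)/9)/(-8 + (-10 + 4)) = (-4/9*(-7))/(-8 - 6) = (28/9)/(-14) = (28/9)*(-1/14) = -2/9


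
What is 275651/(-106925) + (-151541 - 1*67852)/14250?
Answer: -19218683/1069250 ≈ -17.974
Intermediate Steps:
275651/(-106925) + (-151541 - 1*67852)/14250 = 275651*(-1/106925) + (-151541 - 67852)*(1/14250) = -275651/106925 - 219393*1/14250 = -275651/106925 - 3849/250 = -19218683/1069250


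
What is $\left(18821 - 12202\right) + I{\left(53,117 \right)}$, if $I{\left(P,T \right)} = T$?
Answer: $6736$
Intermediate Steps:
$\left(18821 - 12202\right) + I{\left(53,117 \right)} = \left(18821 - 12202\right) + 117 = 6619 + 117 = 6736$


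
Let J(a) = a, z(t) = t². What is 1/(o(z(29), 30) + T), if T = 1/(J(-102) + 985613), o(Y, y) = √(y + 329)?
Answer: -985511/348672263272438 + 971231931121*√359/348672263272438 ≈ 0.052778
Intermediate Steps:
o(Y, y) = √(329 + y)
T = 1/985511 (T = 1/(-102 + 985613) = 1/985511 ≈ 1.0147e-6)
1/(o(z(29), 30) + T) = 1/(√(329 + 30) + 1/985511) = 1/(√359 + 1/985511) = 1/(1/985511 + √359)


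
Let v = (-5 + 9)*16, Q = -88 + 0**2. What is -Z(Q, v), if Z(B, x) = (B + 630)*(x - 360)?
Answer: 160432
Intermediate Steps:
Q = -88 (Q = -88 + 0 = -88)
v = 64 (v = 4*16 = 64)
Z(B, x) = (-360 + x)*(630 + B) (Z(B, x) = (630 + B)*(-360 + x) = (-360 + x)*(630 + B))
-Z(Q, v) = -(-226800 - 360*(-88) + 630*64 - 88*64) = -(-226800 + 31680 + 40320 - 5632) = -1*(-160432) = 160432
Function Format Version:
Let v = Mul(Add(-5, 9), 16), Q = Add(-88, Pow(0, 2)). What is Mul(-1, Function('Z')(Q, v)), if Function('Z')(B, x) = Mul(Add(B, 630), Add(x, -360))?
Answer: 160432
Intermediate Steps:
Q = -88 (Q = Add(-88, 0) = -88)
v = 64 (v = Mul(4, 16) = 64)
Function('Z')(B, x) = Mul(Add(-360, x), Add(630, B)) (Function('Z')(B, x) = Mul(Add(630, B), Add(-360, x)) = Mul(Add(-360, x), Add(630, B)))
Mul(-1, Function('Z')(Q, v)) = Mul(-1, Add(-226800, Mul(-360, -88), Mul(630, 64), Mul(-88, 64))) = Mul(-1, Add(-226800, 31680, 40320, -5632)) = Mul(-1, -160432) = 160432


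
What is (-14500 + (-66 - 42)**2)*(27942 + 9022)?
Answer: -104829904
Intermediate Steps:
(-14500 + (-66 - 42)**2)*(27942 + 9022) = (-14500 + (-108)**2)*36964 = (-14500 + 11664)*36964 = -2836*36964 = -104829904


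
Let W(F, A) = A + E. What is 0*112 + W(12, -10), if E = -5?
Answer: -15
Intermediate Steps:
W(F, A) = -5 + A (W(F, A) = A - 5 = -5 + A)
0*112 + W(12, -10) = 0*112 + (-5 - 10) = 0 - 15 = -15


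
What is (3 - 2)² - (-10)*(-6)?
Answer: -59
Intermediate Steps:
(3 - 2)² - (-10)*(-6) = 1² - 10*6 = 1 - 60 = -59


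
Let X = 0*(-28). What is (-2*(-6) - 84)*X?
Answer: 0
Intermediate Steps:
X = 0
(-2*(-6) - 84)*X = (-2*(-6) - 84)*0 = (12 - 84)*0 = -72*0 = 0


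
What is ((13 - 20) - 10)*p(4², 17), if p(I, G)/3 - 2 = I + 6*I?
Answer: -5814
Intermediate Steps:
p(I, G) = 6 + 21*I (p(I, G) = 6 + 3*(I + 6*I) = 6 + 3*(7*I) = 6 + 21*I)
((13 - 20) - 10)*p(4², 17) = ((13 - 20) - 10)*(6 + 21*4²) = (-7 - 10)*(6 + 21*16) = -17*(6 + 336) = -17*342 = -5814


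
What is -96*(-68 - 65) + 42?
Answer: 12810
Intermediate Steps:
-96*(-68 - 65) + 42 = -96*(-133) + 42 = 12768 + 42 = 12810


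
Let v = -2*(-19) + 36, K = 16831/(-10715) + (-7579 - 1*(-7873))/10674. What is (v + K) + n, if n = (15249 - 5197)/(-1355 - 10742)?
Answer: 16516397287652/230592832545 ≈ 71.626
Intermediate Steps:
K = -29417314/19061985 (K = 16831*(-1/10715) + (-7579 + 7873)*(1/10674) = -16831/10715 + 294*(1/10674) = -16831/10715 + 49/1779 = -29417314/19061985 ≈ -1.5432)
v = 74 (v = 38 + 36 = 74)
n = -10052/12097 (n = 10052/(-12097) = 10052*(-1/12097) = -10052/12097 ≈ -0.83095)
(v + K) + n = (74 - 29417314/19061985) - 10052/12097 = 1381169576/19061985 - 10052/12097 = 16516397287652/230592832545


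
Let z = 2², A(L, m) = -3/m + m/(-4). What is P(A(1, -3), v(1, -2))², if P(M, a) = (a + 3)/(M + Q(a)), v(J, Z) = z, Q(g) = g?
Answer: 784/529 ≈ 1.4820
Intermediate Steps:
A(L, m) = -3/m - m/4 (A(L, m) = -3/m + m*(-¼) = -3/m - m/4)
z = 4
v(J, Z) = 4
P(M, a) = (3 + a)/(M + a) (P(M, a) = (a + 3)/(M + a) = (3 + a)/(M + a))
P(A(1, -3), v(1, -2))² = ((3 + 4)/((-3/(-3) - ¼*(-3)) + 4))² = (7/((-3*(-⅓) + ¾) + 4))² = (7/((1 + ¾) + 4))² = (7/(7/4 + 4))² = (7/(23/4))² = ((4/23)*7)² = (28/23)² = 784/529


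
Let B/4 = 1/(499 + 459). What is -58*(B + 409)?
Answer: -11362954/479 ≈ -23722.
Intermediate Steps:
B = 2/479 (B = 4/(499 + 459) = 4/958 = 4*(1/958) = 2/479 ≈ 0.0041754)
-58*(B + 409) = -58*(2/479 + 409) = -58*195913/479 = -11362954/479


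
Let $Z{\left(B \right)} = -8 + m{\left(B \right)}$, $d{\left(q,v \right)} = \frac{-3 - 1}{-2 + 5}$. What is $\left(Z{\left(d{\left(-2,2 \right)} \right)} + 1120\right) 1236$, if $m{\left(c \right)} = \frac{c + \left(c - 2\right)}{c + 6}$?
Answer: $1373196$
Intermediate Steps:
$m{\left(c \right)} = \frac{-2 + 2 c}{6 + c}$ ($m{\left(c \right)} = \frac{c + \left(c - 2\right)}{6 + c} = \frac{c + \left(-2 + c\right)}{6 + c} = \frac{-2 + 2 c}{6 + c}$)
$d{\left(q,v \right)} = - \frac{4}{3}$
$Z{\left(B \right)} = -8 + \frac{2 \left(-1 + B\right)}{6 + B}$
$\left(Z{\left(d{\left(-2,2 \right)} \right)} + 1120\right) 1236 = \left(\frac{2 \left(-25 - -4\right)}{6 - \frac{4}{3}} + 1120\right) 1236 = \left(\frac{2 \left(-25 + 4\right)}{\frac{14}{3}} + 1120\right) 1236 = \left(2 \cdot \frac{3}{14} \left(-21\right) + 1120\right) 1236 = \left(-9 + 1120\right) 1236 = 1111 \cdot 1236 = 1373196$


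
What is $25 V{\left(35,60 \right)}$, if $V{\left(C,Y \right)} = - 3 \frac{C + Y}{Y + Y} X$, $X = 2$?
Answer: $- \frac{475}{4} \approx -118.75$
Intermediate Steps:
$V{\left(C,Y \right)} = - \frac{3 \left(C + Y\right)}{Y}$ ($V{\left(C,Y \right)} = - 3 \frac{C + Y}{Y + Y} 2 = - 3 \frac{C + Y}{2 Y} 2 = - \frac{3 \left(C + Y\right)}{2 Y} 2 = - \frac{3 \left(C + Y\right)}{Y}$)
$25 V{\left(35,60 \right)} = 25 \left(-3 - \frac{105}{60}\right) = 25 \left(-3 - 105 \cdot \frac{1}{60}\right) = 25 \left(-3 - \frac{7}{4}\right) = 25 \left(- \frac{19}{4}\right) = - \frac{475}{4}$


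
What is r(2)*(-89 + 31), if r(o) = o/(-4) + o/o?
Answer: -29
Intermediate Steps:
r(o) = 1 - o/4 (r(o) = o*(-1/4) + 1 = -o/4 + 1 = 1 - o/4)
r(2)*(-89 + 31) = (1 - 1/4*2)*(-89 + 31) = (1 - 1/2)*(-58) = (1/2)*(-58) = -29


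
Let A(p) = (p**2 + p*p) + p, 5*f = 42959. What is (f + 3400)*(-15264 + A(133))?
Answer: 1213989873/5 ≈ 2.4280e+8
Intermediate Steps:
f = 42959/5 (f = (1/5)*42959 = 42959/5 ≈ 8591.8)
A(p) = p + 2*p**2 (A(p) = (p**2 + p**2) + p = 2*p**2 + p = p + 2*p**2)
(f + 3400)*(-15264 + A(133)) = (42959/5 + 3400)*(-15264 + 133*(1 + 2*133)) = 59959*(-15264 + 133*(1 + 266))/5 = 59959*(-15264 + 133*267)/5 = 59959*(-15264 + 35511)/5 = (59959/5)*20247 = 1213989873/5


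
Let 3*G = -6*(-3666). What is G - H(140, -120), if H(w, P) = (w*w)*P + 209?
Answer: 2359123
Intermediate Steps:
G = 7332 (G = (-6*(-3666))/3 = (⅓)*21996 = 7332)
H(w, P) = 209 + P*w² (H(w, P) = w²*P + 209 = P*w² + 209 = 209 + P*w²)
G - H(140, -120) = 7332 - (209 - 120*140²) = 7332 - (209 - 120*19600) = 7332 - (209 - 2352000) = 7332 - 1*(-2351791) = 7332 + 2351791 = 2359123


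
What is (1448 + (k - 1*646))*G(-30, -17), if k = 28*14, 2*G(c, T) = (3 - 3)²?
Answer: 0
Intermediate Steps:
G(c, T) = 0 (G(c, T) = (3 - 3)²/2 = (½)*0² = (½)*0 = 0)
k = 392
(1448 + (k - 1*646))*G(-30, -17) = (1448 + (392 - 1*646))*0 = (1448 + (392 - 646))*0 = (1448 - 254)*0 = 1194*0 = 0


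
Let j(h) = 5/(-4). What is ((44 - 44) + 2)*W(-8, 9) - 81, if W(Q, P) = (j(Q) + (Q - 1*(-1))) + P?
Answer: -159/2 ≈ -79.500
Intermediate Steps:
j(h) = -5/4 (j(h) = 5*(-¼) = -5/4)
W(Q, P) = -¼ + P + Q (W(Q, P) = (-5/4 + (Q - 1*(-1))) + P = (-5/4 + (Q + 1)) + P = (-5/4 + (1 + Q)) + P = (-¼ + Q) + P = -¼ + P + Q)
((44 - 44) + 2)*W(-8, 9) - 81 = ((44 - 44) + 2)*(-¼ + 9 - 8) - 81 = (0 + 2)*(¾) - 81 = 2*(¾) - 81 = 3/2 - 81 = -159/2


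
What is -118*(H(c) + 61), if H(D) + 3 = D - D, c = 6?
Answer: -6844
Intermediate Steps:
H(D) = -3 (H(D) = -3 + (D - D) = -3 + 0 = -3)
-118*(H(c) + 61) = -118*(-3 + 61) = -118*58 = -6844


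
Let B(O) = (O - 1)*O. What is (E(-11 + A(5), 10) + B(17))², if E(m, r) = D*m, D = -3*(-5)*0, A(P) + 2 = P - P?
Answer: 73984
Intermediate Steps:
B(O) = O*(-1 + O) (B(O) = (-1 + O)*O = O*(-1 + O))
A(P) = -2 (A(P) = -2 + (P - P) = -2 + 0 = -2)
D = 0 (D = 15*0 = 0)
E(m, r) = 0 (E(m, r) = 0*m = 0)
(E(-11 + A(5), 10) + B(17))² = (0 + 17*(-1 + 17))² = (0 + 17*16)² = (0 + 272)² = 272² = 73984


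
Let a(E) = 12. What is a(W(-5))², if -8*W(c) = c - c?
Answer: 144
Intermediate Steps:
W(c) = 0 (W(c) = -(c - c)/8 = -⅛*0 = 0)
a(W(-5))² = 12² = 144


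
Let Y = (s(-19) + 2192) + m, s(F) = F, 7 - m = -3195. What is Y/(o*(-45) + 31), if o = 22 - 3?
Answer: -5375/824 ≈ -6.5231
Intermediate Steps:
m = 3202 (m = 7 - 1*(-3195) = 7 + 3195 = 3202)
o = 19
Y = 5375 (Y = (-19 + 2192) + 3202 = 2173 + 3202 = 5375)
Y/(o*(-45) + 31) = 5375/(19*(-45) + 31) = 5375/(-855 + 31) = 5375/(-824) = 5375*(-1/824) = -5375/824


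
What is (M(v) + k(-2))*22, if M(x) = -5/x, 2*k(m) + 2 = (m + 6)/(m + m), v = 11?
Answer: -43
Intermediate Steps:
k(m) = -1 + (6 + m)/(4*m) (k(m) = -1 + ((m + 6)/(m + m))/2 = -1 + ((6 + m)/((2*m)))/2 = -1 + ((6 + m)*(1/(2*m)))/2 = -1 + ((6 + m)/(2*m))/2 = -1 + (6 + m)/(4*m))
(M(v) + k(-2))*22 = (-5/11 + (3/4)*(2 - 1*(-2))/(-2))*22 = (-5*1/11 + (3/4)*(-1/2)*(2 + 2))*22 = (-5/11 + (3/4)*(-1/2)*4)*22 = (-5/11 - 3/2)*22 = -43/22*22 = -43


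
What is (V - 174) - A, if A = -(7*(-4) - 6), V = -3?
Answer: -211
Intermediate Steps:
A = 34 (A = -(-28 - 6) = -1*(-34) = 34)
(V - 174) - A = (-3 - 174) - 1*34 = -177 - 34 = -211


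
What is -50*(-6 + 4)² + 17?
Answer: -183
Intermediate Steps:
-50*(-6 + 4)² + 17 = -50*(-2)² + 17 = -50*4 + 17 = -200 + 17 = -183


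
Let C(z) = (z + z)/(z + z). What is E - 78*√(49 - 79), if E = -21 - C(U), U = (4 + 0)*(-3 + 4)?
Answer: -22 - 78*I*√30 ≈ -22.0 - 427.22*I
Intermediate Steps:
U = 4 (U = 4*1 = 4)
C(z) = 1 (C(z) = (2*z)/((2*z)) = (2*z)*(1/(2*z)) = 1)
E = -22 (E = -21 - 1*1 = -21 - 1 = -22)
E - 78*√(49 - 79) = -22 - 78*√(49 - 79) = -22 - 78*I*√30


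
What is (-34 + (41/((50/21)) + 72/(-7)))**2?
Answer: 89737729/122500 ≈ 732.55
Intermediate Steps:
(-34 + (41/((50/21)) + 72/(-7)))**2 = (-34 + (41/((50*(1/21))) + 72*(-1/7)))**2 = (-34 + (41/(50/21) - 72/7))**2 = (-34 + (41*(21/50) - 72/7))**2 = (-34 + (861/50 - 72/7))**2 = (-34 + 2427/350)**2 = (-9473/350)**2 = 89737729/122500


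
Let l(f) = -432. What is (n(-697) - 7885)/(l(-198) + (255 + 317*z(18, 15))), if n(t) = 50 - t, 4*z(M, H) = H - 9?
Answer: -14276/597 ≈ -23.913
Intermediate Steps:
z(M, H) = -9/4 + H/4 (z(M, H) = (H - 9)/4 = (-9 + H)/4 = -9/4 + H/4)
(n(-697) - 7885)/(l(-198) + (255 + 317*z(18, 15))) = ((50 - 1*(-697)) - 7885)/(-432 + (255 + 317*(-9/4 + (¼)*15))) = ((50 + 697) - 7885)/(-432 + (255 + 317*(-9/4 + 15/4))) = (747 - 7885)/(-432 + (255 + 317*(3/2))) = -7138/(-432 + (255 + 951/2)) = -7138/(-432 + 1461/2) = -7138/597/2 = -7138*2/597 = -14276/597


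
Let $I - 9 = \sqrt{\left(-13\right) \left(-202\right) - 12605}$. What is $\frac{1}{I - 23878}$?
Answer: $- \frac{23869}{569739140} - \frac{i \sqrt{9979}}{569739140} \approx -4.1895 \cdot 10^{-5} - 1.7533 \cdot 10^{-7} i$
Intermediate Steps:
$I = 9 + i \sqrt{9979}$ ($I = 9 + \sqrt{\left(-13\right) \left(-202\right) - 12605} = 9 + \sqrt{2626 - 12605} = 9 + \sqrt{-9979} = 9 + i \sqrt{9979} \approx 9.0 + 99.895 i$)
$\frac{1}{I - 23878} = \frac{1}{\left(9 + i \sqrt{9979}\right) - 23878} = \frac{1}{-23869 + i \sqrt{9979}}$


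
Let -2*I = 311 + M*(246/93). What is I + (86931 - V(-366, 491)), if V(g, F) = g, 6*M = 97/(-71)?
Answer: 575397313/6603 ≈ 87142.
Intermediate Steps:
M = -97/426 (M = (97/(-71))/6 = (97*(-1/71))/6 = (⅙)*(-97/71) = -97/426 ≈ -0.22770)
I = -1024778/6603 (I = -(311 - 3977/(71*93))/2 = -(311 - 97/426*82/31)/2 = -(311 - 3977/6603)/2 = -½*2049556/6603 = -1024778/6603 ≈ -155.20)
I + (86931 - V(-366, 491)) = -1024778/6603 + (86931 - 1*(-366)) = -1024778/6603 + (86931 + 366) = -1024778/6603 + 87297 = 575397313/6603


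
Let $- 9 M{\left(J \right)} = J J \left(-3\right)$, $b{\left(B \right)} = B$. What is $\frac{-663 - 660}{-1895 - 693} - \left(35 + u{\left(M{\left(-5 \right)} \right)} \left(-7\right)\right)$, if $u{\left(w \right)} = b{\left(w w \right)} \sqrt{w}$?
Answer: $- \frac{89257}{2588} + \frac{21875 \sqrt{3}}{27} \approx 1368.8$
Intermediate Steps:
$M{\left(J \right)} = \frac{J^{2}}{3}$ ($M{\left(J \right)} = - \frac{J J \left(-3\right)}{9} = - \frac{J^{2} \left(-3\right)}{9} = - \frac{\left(-3\right) J^{2}}{9} = \frac{J^{2}}{3}$)
$u{\left(w \right)} = w^{\frac{5}{2}}$ ($u{\left(w \right)} = w w \sqrt{w} = w^{2} \sqrt{w} = w^{\frac{5}{2}}$)
$\frac{-663 - 660}{-1895 - 693} - \left(35 + u{\left(M{\left(-5 \right)} \right)} \left(-7\right)\right) = \frac{-663 - 660}{-1895 - 693} - \left(35 + \left(\frac{\left(-5\right)^{2}}{3}\right)^{\frac{5}{2}} \left(-7\right)\right) = - \frac{1323}{-2588} - \left(35 + \left(\frac{1}{3} \cdot 25\right)^{\frac{5}{2}} \left(-7\right)\right) = \left(-1323\right) \left(- \frac{1}{2588}\right) - \left(35 + \left(\frac{25}{3}\right)^{\frac{5}{2}} \left(-7\right)\right) = \frac{1323}{2588} - \left(35 + \frac{3125 \sqrt{3}}{27} \left(-7\right)\right) = \frac{1323}{2588} - \left(35 - \frac{21875 \sqrt{3}}{27}\right) = - \frac{89257}{2588} + \frac{21875 \sqrt{3}}{27}$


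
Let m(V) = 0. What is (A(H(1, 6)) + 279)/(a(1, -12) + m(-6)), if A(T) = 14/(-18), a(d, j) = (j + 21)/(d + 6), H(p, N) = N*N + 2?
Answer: 17528/81 ≈ 216.40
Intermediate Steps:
H(p, N) = 2 + N² (H(p, N) = N² + 2 = 2 + N²)
a(d, j) = (21 + j)/(6 + d)
A(T) = -7/9 (A(T) = 14*(-1/18) = -7/9)
(A(H(1, 6)) + 279)/(a(1, -12) + m(-6)) = (-7/9 + 279)/((21 - 12)/(6 + 1) + 0) = 2504/(9*(9/7 + 0)) = 2504/(9*(9/7)) = (2504/9)*(7/9) = 17528/81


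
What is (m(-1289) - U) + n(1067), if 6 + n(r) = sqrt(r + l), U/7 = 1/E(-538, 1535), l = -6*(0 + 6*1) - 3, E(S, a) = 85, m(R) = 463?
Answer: 38838/85 + 2*sqrt(257) ≈ 488.98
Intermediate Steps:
l = -39 (l = -6*(0 + 6) - 3 = -6*6 - 3 = -36 - 3 = -39)
U = 7/85 ≈ 0.082353
n(r) = -6 + sqrt(-39 + r) (n(r) = -6 + sqrt(r - 39) = -6 + sqrt(-39 + r))
(m(-1289) - U) + n(1067) = (463 - 1*7/85) + (-6 + sqrt(-39 + 1067)) = (463 - 7/85) + (-6 + sqrt(1028)) = 39348/85 + (-6 + 2*sqrt(257)) = 38838/85 + 2*sqrt(257)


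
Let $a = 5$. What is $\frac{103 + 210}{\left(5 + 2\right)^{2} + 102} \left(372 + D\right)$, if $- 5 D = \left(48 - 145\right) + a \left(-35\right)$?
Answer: $\frac{667316}{755} \approx 883.86$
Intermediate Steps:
$D = \frac{272}{5}$ ($D = - \frac{\left(48 - 145\right) + 5 \left(-35\right)}{5} = - \frac{-97 - 175}{5} = \left(- \frac{1}{5}\right) \left(-272\right) = \frac{272}{5} \approx 54.4$)
$\frac{103 + 210}{\left(5 + 2\right)^{2} + 102} \left(372 + D\right) = \frac{103 + 210}{\left(5 + 2\right)^{2} + 102} \left(372 + \frac{272}{5}\right) = \frac{313}{7^{2} + 102} \cdot \frac{2132}{5} = \frac{313}{49 + 102} \cdot \frac{2132}{5} = \frac{313}{151} \cdot \frac{2132}{5} = \frac{667316}{755}$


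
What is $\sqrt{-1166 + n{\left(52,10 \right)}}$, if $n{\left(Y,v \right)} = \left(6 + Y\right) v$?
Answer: $i \sqrt{586} \approx 24.207 i$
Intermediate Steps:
$n{\left(Y,v \right)} = v \left(6 + Y\right)$
$\sqrt{-1166 + n{\left(52,10 \right)}} = \sqrt{-1166 + 10 \left(6 + 52\right)} = \sqrt{-1166 + 10 \cdot 58} = \sqrt{-1166 + 580} = \sqrt{-586} = i \sqrt{586}$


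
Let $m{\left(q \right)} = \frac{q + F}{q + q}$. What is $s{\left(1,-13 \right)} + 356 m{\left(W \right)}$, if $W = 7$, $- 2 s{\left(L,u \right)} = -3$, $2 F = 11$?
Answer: $\frac{4471}{14} \approx 319.36$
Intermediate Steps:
$F = \frac{11}{2}$ ($F = \frac{1}{2} \cdot 11 = \frac{11}{2} \approx 5.5$)
$s{\left(L,u \right)} = \frac{3}{2}$ ($s{\left(L,u \right)} = \left(- \frac{1}{2}\right) \left(-3\right) = \frac{3}{2}$)
$m{\left(q \right)} = \frac{\frac{11}{2} + q}{2 q}$ ($m{\left(q \right)} = \frac{q + \frac{11}{2}}{q + q} = \frac{\frac{11}{2} + q}{2 q}$)
$s{\left(1,-13 \right)} + 356 m{\left(W \right)} = \frac{3}{2} + 356 \frac{11 + 2 \cdot 7}{4 \cdot 7} = \frac{3}{2} + 356 \cdot \frac{1}{4} \cdot \frac{1}{7} \left(11 + 14\right) = \frac{3}{2} + 356 \cdot \frac{1}{4} \cdot \frac{1}{7} \cdot 25 = \frac{3}{2} + 356 \cdot \frac{25}{28} = \frac{3}{2} + \frac{2225}{7} = \frac{4471}{14}$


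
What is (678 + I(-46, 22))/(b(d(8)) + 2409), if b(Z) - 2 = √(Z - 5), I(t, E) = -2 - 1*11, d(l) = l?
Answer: 1603315/5812918 - 665*√3/5812918 ≈ 0.27562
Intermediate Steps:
I(t, E) = -13 (I(t, E) = -2 - 11 = -13)
b(Z) = 2 + √(-5 + Z) (b(Z) = 2 + √(Z - 5) = 2 + √(-5 + Z))
(678 + I(-46, 22))/(b(d(8)) + 2409) = (678 - 13)/((2 + √(-5 + 8)) + 2409) = 665/((2 + √3) + 2409) = 665/(2411 + √3)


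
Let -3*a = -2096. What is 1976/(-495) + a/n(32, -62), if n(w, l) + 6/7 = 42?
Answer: 38579/2970 ≈ 12.990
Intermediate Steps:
a = 2096/3 (a = -⅓*(-2096) = 2096/3 ≈ 698.67)
n(w, l) = 288/7 (n(w, l) = -6/7 + 42 = 288/7)
1976/(-495) + a/n(32, -62) = 1976/(-495) + 2096/(3*(288/7)) = 1976*(-1/495) + (2096/3)*(7/288) = -1976/495 + 917/54 = 38579/2970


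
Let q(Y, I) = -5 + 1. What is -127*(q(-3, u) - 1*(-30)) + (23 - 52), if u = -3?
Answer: -3331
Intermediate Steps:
q(Y, I) = -4
-127*(q(-3, u) - 1*(-30)) + (23 - 52) = -127*(-4 - 1*(-30)) + (23 - 52) = -127*(-4 + 30) - 29 = -127*26 - 29 = -3302 - 29 = -3331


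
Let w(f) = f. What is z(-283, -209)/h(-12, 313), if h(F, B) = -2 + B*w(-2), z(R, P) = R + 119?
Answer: 41/157 ≈ 0.26115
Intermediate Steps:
z(R, P) = 119 + R
h(F, B) = -2 - 2*B (h(F, B) = -2 + B*(-2) = -2 - 2*B)
z(-283, -209)/h(-12, 313) = (119 - 283)/(-2 - 2*313) = -164/(-2 - 626) = -164/(-628) = -164*(-1/628) = 41/157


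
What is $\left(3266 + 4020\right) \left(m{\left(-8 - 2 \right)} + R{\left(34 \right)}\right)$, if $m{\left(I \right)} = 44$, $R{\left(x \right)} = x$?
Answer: $568308$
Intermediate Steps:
$\left(3266 + 4020\right) \left(m{\left(-8 - 2 \right)} + R{\left(34 \right)}\right) = \left(3266 + 4020\right) \left(44 + 34\right) = 7286 \cdot 78 = 568308$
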